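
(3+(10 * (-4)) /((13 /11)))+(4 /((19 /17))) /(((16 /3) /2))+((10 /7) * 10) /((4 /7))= -2225 /494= -4.50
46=46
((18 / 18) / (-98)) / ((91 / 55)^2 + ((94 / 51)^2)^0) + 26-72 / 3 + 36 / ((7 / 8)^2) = 54310999 / 1107988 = 49.02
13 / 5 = 2.60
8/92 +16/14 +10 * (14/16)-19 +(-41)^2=1076755/644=1671.98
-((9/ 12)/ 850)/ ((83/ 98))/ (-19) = 147/ 2680900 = 0.00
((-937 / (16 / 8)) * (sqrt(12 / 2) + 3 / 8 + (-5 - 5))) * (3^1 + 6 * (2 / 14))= 278289 / 16 - 25299 * sqrt(6) / 14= 12966.66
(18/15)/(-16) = -3/40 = -0.08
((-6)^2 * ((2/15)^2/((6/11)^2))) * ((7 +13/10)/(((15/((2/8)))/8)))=40172/16875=2.38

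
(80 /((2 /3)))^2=14400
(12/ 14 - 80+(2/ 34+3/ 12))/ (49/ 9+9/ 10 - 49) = 1.85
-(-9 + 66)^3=-185193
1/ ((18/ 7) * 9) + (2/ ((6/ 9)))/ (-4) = -229/ 324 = -0.71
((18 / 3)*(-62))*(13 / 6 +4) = -2294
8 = 8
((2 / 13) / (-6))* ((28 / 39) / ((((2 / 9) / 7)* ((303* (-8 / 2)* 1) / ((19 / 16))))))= 0.00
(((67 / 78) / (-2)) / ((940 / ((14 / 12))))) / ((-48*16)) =469 / 675717120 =0.00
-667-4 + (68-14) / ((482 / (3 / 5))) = -808474 / 1205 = -670.93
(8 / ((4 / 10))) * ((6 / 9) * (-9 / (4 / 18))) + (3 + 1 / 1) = -536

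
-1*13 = -13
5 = 5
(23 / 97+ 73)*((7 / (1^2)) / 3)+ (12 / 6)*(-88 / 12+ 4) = 47788 / 291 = 164.22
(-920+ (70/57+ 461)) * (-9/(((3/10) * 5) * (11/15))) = 782790/209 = 3745.41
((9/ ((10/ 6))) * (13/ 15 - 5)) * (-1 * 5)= 558/ 5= 111.60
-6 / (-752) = 3 / 376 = 0.01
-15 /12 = -5 /4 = -1.25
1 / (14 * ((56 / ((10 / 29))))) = 5 / 11368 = 0.00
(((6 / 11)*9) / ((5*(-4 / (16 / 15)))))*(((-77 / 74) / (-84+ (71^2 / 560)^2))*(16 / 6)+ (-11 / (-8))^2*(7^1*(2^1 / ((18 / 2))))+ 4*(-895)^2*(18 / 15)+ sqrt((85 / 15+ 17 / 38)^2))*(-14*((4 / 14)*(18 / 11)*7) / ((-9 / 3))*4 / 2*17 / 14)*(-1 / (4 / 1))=36950898663443602317 / 3958487514850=9334600.28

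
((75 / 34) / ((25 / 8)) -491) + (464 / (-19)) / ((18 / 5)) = -1445005 / 2907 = -497.08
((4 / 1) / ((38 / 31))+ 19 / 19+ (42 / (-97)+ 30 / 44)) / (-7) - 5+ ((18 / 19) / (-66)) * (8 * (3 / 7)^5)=-3847660661 / 681456622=-5.65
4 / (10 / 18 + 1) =18 / 7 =2.57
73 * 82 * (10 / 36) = 14965 / 9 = 1662.78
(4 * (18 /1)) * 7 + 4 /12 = 1513 /3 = 504.33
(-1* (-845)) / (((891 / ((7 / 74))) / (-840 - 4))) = -2496130 / 32967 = -75.72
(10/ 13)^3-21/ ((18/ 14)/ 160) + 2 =-17208298/ 6591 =-2610.88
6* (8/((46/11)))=11.48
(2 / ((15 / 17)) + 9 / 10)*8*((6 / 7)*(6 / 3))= 304 / 7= 43.43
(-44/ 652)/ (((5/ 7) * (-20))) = 77/ 16300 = 0.00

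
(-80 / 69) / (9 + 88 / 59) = -4720 / 42711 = -0.11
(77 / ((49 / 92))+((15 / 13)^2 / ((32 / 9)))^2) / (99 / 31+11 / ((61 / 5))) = 56023004158213 / 1585392320512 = 35.34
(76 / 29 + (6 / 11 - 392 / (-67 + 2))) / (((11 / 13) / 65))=2479074 / 3509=706.49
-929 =-929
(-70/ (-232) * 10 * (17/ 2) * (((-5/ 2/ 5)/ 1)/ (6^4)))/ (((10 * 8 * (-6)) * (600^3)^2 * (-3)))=-119/ 808021603123200000000000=-0.00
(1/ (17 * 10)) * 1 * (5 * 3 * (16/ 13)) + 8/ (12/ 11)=4934/ 663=7.44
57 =57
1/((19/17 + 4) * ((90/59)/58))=1003/135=7.43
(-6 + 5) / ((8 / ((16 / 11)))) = -0.18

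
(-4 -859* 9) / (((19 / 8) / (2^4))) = -990080 / 19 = -52109.47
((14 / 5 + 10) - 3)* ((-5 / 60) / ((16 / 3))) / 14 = -7 / 640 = -0.01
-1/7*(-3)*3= 9/7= 1.29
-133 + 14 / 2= -126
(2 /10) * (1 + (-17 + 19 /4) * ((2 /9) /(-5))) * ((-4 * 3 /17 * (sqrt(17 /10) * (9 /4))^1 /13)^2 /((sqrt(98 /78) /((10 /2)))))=11259 * sqrt(39) /2011100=0.03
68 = 68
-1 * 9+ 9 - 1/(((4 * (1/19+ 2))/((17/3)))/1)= -323/468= -0.69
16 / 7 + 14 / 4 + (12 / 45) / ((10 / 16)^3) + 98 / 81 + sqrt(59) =sqrt(59) + 5732269 / 708750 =15.77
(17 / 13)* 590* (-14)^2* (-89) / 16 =-21870415 / 26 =-841169.81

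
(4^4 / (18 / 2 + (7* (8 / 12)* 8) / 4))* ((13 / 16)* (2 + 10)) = 7488 / 55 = 136.15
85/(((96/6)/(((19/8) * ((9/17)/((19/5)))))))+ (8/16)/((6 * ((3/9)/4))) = 2.76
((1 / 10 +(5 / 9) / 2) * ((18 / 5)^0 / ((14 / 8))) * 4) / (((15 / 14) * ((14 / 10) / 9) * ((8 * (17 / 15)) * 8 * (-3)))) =-0.02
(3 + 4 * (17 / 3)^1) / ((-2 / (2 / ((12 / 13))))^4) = 2199197 / 62208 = 35.35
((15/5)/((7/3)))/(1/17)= 153/7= 21.86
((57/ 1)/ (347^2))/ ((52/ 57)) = 3249/ 6261268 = 0.00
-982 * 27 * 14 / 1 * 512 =-190052352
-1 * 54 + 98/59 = -3088/59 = -52.34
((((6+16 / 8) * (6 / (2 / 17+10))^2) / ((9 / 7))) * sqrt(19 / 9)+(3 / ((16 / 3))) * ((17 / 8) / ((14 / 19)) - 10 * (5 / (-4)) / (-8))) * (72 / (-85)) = -5712 * sqrt(19) / 9245 - 2997 / 4760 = -3.32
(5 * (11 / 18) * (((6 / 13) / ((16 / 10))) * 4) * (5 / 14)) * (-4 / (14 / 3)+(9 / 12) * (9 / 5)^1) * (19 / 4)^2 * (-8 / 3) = -2283325 / 61152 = -37.34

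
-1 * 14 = -14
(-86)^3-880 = -636936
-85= -85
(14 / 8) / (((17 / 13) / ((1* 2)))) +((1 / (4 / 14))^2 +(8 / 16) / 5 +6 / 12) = 5279 / 340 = 15.53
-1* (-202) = 202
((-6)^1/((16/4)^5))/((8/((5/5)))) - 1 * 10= -40963/4096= -10.00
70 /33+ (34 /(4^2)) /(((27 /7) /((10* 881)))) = 5768665 /1188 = 4855.78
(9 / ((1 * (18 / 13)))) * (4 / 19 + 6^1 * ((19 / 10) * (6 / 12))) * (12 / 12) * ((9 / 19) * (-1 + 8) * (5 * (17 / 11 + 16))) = 177509241 / 15884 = 11175.35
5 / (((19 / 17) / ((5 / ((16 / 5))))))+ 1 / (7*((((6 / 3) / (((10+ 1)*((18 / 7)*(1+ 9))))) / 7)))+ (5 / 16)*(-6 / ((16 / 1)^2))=40424885 / 272384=148.41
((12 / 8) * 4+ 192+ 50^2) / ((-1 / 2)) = -5396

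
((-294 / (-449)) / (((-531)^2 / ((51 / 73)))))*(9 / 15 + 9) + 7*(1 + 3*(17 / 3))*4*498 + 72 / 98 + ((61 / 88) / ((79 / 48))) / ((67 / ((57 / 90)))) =1225508421525975235673 / 4882644923987985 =250992.74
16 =16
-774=-774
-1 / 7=-0.14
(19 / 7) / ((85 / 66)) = 1254 / 595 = 2.11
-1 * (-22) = 22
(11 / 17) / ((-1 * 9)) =-11 / 153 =-0.07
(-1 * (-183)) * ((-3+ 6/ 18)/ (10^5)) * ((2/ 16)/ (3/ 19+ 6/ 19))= -1159/ 900000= -0.00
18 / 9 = 2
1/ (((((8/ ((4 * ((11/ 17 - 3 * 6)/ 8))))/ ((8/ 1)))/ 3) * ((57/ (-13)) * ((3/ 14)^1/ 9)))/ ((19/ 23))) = 80535/ 391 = 205.97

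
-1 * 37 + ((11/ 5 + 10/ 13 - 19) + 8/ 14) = -23869/ 455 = -52.46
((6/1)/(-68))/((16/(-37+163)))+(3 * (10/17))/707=-133143/192304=-0.69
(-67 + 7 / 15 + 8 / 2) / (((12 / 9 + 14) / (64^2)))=-1921024 / 115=-16704.56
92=92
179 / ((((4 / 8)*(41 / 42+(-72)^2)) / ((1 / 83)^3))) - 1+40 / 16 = 373552479681 / 249034966406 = 1.50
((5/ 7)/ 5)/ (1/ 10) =10/ 7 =1.43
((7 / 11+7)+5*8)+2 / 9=4738 / 99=47.86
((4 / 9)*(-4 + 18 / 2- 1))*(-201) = -1072 / 3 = -357.33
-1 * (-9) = 9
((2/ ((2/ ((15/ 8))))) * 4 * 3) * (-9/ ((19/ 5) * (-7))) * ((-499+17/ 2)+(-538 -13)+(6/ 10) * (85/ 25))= -4209813/ 532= -7913.18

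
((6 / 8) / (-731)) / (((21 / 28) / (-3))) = 3 / 731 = 0.00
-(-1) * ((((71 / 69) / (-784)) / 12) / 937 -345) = -209848121351 / 608255424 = -345.00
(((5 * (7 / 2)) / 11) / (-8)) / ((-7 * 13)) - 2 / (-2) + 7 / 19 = 1.37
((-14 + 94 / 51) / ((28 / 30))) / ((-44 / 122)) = 47275 / 1309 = 36.12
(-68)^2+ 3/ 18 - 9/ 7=194161/ 42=4622.88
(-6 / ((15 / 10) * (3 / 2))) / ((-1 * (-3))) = -0.89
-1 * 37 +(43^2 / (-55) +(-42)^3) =-4078724 / 55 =-74158.62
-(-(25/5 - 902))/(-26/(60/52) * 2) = 1035/52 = 19.90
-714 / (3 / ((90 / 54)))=-1190 / 3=-396.67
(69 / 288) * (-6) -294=-4727 / 16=-295.44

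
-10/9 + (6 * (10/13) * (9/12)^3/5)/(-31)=-65209/58032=-1.12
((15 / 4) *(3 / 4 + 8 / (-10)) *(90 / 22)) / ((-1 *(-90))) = -3 / 352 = -0.01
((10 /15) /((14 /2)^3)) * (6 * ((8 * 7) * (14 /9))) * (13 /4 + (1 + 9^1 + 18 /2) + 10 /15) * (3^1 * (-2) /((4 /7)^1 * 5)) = -440 /9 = -48.89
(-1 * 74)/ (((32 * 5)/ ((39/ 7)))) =-1443/ 560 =-2.58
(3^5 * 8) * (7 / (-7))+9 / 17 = -33039 / 17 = -1943.47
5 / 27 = 0.19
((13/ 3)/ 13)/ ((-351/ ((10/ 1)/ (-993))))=10/ 1045629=0.00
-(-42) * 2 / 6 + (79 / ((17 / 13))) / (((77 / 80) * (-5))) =1894 / 1309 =1.45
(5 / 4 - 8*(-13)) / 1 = 421 / 4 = 105.25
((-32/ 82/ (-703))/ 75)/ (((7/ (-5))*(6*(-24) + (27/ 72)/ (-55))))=1408/ 38352546729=0.00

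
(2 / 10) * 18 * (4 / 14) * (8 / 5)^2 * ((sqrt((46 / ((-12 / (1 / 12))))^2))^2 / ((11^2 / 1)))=2116 / 952875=0.00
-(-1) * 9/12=3/4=0.75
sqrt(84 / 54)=sqrt(14) / 3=1.25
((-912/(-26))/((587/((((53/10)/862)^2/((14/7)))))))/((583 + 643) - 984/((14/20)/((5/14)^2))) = 54918759/50892316232843800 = 0.00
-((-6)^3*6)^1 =1296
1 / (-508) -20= -10161 / 508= -20.00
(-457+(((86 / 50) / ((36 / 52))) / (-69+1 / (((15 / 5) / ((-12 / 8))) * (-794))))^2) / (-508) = 277760992118973761 / 308759265424417500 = 0.90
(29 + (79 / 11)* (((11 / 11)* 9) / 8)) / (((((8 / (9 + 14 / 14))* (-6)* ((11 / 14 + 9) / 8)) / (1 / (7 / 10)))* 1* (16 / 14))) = -571025 / 72336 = -7.89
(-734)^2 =538756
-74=-74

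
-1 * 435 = -435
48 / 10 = 24 / 5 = 4.80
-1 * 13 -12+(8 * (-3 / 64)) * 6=-109 / 4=-27.25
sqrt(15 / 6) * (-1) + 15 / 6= 5 / 2 - sqrt(10) / 2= 0.92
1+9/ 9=2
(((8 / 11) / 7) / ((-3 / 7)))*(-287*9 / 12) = 52.18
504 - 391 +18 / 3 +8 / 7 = 120.14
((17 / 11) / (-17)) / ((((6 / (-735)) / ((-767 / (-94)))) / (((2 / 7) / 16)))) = 26845 / 16544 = 1.62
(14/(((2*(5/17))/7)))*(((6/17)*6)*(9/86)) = 7938/215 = 36.92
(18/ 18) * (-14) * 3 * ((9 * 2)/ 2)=-378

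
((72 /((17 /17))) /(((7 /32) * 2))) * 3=3456 /7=493.71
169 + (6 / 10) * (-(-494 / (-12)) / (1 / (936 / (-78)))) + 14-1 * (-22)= 2507 / 5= 501.40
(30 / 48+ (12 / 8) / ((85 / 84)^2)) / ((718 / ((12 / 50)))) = 362391 / 518755000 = 0.00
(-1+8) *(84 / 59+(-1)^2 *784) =324380 / 59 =5497.97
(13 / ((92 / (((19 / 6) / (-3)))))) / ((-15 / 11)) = 2717 / 24840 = 0.11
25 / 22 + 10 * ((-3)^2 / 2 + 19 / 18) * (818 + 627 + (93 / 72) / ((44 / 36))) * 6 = 31813325 / 66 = 482020.08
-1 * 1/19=-1/19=-0.05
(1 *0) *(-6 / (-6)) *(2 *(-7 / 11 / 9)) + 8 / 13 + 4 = 60 / 13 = 4.62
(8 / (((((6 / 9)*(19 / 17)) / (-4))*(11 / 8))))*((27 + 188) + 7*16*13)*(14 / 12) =-12726336 / 209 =-60891.56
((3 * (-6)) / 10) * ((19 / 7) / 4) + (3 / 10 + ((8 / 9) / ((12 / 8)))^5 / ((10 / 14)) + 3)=4381052833 / 2008846980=2.18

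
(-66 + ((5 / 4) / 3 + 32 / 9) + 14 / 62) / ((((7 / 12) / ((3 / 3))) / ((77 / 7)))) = -108383 / 93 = -1165.41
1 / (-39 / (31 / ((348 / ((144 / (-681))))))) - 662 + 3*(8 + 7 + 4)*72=3442.00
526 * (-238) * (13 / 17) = -95732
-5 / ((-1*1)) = 5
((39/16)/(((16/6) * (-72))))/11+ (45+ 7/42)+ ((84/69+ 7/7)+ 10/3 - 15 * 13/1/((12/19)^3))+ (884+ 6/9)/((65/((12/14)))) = -754975500901/1060899840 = -711.64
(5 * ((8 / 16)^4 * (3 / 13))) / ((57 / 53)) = 265 / 3952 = 0.07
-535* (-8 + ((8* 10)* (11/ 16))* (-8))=239680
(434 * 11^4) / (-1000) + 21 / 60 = -1588461 / 250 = -6353.84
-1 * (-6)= 6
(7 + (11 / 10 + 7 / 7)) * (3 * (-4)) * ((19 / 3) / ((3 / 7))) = -24206 / 15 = -1613.73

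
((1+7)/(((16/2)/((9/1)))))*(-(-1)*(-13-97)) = -990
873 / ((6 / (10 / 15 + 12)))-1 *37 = 1806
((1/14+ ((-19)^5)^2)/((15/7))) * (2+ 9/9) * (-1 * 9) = -154502869696587/2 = -77251434848293.50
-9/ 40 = -0.22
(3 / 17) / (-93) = -1 / 527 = -0.00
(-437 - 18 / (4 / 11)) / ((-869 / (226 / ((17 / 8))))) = 879592 / 14773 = 59.54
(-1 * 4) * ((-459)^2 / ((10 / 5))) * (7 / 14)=-210681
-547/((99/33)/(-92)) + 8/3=50332/3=16777.33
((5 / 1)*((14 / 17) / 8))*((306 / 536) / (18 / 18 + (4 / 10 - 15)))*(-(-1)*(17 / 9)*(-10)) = 875 / 2144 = 0.41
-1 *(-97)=97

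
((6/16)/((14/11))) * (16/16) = 33/112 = 0.29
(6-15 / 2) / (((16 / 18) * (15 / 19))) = -171 / 80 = -2.14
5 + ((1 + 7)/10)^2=141/25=5.64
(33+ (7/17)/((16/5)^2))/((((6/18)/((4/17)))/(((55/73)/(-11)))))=-2156865/1350208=-1.60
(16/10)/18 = 4/45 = 0.09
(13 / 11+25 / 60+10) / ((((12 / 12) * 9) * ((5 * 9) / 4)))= 1531 / 13365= 0.11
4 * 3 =12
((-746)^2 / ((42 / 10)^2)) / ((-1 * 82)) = -6956450 / 18081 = -384.74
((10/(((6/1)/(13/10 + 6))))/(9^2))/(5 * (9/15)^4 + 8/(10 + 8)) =9125/66366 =0.14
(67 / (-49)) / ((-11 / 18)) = 1206 / 539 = 2.24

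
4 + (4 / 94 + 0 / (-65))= 4.04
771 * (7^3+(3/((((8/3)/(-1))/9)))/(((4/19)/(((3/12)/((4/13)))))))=119974539/512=234325.27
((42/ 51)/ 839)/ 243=14/ 3465909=0.00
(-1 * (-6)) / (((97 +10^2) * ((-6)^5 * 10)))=-1 / 2553120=-0.00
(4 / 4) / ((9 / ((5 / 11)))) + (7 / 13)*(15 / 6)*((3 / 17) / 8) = 28075 / 350064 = 0.08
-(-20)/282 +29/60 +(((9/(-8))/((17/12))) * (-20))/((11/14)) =3650627/175780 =20.77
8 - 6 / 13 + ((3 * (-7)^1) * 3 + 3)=-682 / 13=-52.46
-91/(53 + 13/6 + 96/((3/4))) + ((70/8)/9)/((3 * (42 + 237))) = -2344801/4730724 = -0.50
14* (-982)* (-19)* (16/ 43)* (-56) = -234045952/ 43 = -5442929.12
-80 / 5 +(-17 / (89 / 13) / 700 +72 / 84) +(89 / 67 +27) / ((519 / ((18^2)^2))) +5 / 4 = 294829155351 / 51579950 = 5715.96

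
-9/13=-0.69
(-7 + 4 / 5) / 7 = -31 / 35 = -0.89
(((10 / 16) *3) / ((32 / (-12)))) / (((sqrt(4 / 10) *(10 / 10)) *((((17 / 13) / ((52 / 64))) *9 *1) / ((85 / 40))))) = -845 *sqrt(10) / 16384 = -0.16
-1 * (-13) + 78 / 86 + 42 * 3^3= 49360 / 43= 1147.91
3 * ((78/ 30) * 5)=39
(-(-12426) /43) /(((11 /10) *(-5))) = -52.54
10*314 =3140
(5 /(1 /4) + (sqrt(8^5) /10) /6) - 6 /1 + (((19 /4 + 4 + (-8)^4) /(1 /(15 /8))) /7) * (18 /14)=32 * sqrt(2) /15 + 2238517 /1568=1430.64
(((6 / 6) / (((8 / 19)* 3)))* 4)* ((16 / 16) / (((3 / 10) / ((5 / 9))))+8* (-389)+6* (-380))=-1382573 / 81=-17068.80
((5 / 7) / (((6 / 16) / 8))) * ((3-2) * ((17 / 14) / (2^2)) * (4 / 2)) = 1360 / 147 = 9.25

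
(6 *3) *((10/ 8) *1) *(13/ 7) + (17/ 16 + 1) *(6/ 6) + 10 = 6031/ 112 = 53.85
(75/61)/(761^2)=75/35326381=0.00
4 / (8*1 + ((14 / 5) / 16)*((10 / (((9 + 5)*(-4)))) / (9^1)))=0.50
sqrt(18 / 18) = 1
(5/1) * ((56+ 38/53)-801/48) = 169725/848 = 200.15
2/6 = 1/3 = 0.33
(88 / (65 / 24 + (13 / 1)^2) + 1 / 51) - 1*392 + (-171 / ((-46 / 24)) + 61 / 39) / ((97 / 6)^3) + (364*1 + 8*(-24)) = -968153701530629 / 4411800132909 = -219.45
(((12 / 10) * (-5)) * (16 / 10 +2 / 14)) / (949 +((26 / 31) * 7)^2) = -351726 / 33078955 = -0.01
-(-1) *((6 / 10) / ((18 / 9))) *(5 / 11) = 0.14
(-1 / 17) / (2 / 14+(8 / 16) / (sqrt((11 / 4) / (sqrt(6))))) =-2401 *sqrt(11) *6^(3 / 4) / 242845 - 539 *sqrt(11) *6^(1 / 4) / 242845+847 / 242845+3773 *sqrt(6) / 242845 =-0.10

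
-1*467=-467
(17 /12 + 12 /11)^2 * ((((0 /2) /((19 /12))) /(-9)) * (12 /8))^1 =0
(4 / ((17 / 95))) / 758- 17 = -109341 / 6443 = -16.97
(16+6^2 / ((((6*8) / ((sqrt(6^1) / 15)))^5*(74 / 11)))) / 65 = 11*sqrt(6) / 718129152000000+16 / 65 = 0.25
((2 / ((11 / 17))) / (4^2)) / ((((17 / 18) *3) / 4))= 3 / 11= 0.27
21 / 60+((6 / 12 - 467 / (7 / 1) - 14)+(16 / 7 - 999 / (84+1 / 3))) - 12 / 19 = -60605887 / 672980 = -90.06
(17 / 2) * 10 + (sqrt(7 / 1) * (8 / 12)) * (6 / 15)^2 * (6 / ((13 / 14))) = 224 * sqrt(7) / 325 + 85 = 86.82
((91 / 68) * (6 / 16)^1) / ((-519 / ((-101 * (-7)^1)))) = -64337 / 94112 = -0.68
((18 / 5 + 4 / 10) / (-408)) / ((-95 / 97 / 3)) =97 / 3230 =0.03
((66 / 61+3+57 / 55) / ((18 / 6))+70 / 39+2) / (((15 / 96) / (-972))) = -7462637568 / 218075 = -34220.51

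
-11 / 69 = -0.16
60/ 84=5/ 7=0.71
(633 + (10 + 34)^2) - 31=2538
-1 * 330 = -330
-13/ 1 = -13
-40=-40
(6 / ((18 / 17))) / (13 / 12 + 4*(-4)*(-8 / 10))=20 / 49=0.41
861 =861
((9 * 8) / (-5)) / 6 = -2.40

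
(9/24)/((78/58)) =29/104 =0.28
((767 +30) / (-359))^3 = -506261573 / 46268279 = -10.94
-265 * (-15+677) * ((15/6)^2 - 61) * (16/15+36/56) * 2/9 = 459749401/126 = 3648804.77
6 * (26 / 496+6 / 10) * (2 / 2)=3.91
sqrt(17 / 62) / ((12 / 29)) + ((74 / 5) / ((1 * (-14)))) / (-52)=1.29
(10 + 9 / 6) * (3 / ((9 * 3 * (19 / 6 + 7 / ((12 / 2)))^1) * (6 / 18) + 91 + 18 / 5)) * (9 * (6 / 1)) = 9315 / 668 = 13.94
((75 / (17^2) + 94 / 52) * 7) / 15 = 108731 / 112710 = 0.96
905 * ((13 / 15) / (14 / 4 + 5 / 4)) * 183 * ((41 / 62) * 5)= 58848530 / 589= 99912.61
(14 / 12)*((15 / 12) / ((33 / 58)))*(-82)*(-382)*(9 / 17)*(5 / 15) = 7948465 / 561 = 14168.39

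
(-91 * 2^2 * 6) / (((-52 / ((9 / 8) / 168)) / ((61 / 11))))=549 / 352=1.56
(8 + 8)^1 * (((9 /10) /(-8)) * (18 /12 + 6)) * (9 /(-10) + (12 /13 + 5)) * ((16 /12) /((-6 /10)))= 1959 /13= 150.69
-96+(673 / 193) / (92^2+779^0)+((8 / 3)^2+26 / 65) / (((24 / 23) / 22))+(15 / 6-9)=492806476 / 8822223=55.86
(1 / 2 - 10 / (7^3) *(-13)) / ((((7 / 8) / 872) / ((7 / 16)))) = 131454 / 343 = 383.25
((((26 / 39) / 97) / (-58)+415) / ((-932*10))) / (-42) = 62539 / 58988610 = 0.00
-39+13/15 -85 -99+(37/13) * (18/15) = -8530/39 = -218.72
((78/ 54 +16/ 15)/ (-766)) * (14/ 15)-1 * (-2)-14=-3103091/ 258525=-12.00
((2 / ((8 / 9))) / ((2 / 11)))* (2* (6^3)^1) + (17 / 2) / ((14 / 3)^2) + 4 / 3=6288923 / 1176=5347.72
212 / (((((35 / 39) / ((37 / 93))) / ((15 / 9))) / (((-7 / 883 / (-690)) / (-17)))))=-50986 / 481627935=-0.00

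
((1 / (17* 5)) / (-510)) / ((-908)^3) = 1 / 32452387075200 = 0.00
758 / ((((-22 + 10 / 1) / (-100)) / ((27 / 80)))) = 17055 / 8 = 2131.88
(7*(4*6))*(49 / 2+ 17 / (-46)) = 93240 / 23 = 4053.91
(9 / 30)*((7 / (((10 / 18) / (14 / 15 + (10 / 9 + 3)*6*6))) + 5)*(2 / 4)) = 141117 / 500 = 282.23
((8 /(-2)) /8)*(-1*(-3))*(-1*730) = 1095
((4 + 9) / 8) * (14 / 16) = 91 / 64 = 1.42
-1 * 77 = -77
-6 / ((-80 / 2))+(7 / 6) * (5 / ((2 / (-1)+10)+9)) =503 / 1020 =0.49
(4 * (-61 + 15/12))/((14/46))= -5497/7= -785.29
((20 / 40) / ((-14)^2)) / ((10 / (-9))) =-9 / 3920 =-0.00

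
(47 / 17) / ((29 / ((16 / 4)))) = 188 / 493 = 0.38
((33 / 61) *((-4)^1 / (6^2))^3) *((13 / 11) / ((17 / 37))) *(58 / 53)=-27898 / 13355523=-0.00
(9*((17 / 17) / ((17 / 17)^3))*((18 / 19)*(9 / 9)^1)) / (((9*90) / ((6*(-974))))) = -5844 / 95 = -61.52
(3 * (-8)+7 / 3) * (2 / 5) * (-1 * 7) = 182 / 3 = 60.67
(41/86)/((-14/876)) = -8979/301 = -29.83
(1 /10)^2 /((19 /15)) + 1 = 1.01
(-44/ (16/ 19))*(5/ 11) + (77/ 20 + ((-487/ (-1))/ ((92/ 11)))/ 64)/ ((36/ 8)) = -3006271/ 132480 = -22.69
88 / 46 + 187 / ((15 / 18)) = 26026 / 115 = 226.31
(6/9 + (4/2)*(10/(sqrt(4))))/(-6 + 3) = -32/9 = -3.56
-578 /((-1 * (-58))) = -289 /29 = -9.97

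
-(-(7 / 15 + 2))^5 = 69343957 / 759375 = 91.32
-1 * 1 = -1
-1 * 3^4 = -81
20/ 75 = 4/ 15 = 0.27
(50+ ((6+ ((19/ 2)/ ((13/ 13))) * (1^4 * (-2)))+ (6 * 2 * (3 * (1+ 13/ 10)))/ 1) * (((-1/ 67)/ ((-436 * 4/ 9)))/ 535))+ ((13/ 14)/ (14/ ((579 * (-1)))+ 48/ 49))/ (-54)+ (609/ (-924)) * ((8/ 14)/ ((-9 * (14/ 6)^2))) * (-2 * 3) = 7183277721409541011/ 143849985557216400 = 49.94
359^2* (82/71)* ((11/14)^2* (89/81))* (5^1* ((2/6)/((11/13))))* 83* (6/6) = 27909168306305/1690794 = 16506545.63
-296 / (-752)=37 / 94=0.39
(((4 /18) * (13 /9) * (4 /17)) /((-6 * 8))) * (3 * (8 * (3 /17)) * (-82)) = 4264 /7803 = 0.55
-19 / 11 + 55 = 586 / 11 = 53.27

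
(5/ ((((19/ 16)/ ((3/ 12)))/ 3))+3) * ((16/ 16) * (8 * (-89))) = -83304/ 19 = -4384.42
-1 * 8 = -8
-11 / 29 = -0.38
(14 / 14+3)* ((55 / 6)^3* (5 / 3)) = 831875 / 162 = 5135.03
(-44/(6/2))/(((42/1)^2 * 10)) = -11/13230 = -0.00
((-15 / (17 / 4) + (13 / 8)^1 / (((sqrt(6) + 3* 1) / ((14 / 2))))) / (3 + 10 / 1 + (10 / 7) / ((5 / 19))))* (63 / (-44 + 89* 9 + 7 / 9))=128331 / 3625760 - 40131* sqrt(6) / 2346080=-0.01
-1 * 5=-5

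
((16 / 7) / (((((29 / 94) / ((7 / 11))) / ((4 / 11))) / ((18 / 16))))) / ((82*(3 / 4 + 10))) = 13536 / 6186367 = 0.00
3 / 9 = 1 / 3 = 0.33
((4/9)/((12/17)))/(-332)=-17/8964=-0.00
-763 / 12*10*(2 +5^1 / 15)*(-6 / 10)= 5341 / 6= 890.17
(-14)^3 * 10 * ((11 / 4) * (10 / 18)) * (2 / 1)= -754600 / 9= -83844.44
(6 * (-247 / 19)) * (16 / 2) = -624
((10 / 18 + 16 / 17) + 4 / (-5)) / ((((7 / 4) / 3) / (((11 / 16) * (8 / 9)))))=11726 / 16065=0.73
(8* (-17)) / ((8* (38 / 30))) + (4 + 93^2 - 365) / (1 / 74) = 11652673 / 19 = 613298.58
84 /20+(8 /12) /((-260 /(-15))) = 551 /130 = 4.24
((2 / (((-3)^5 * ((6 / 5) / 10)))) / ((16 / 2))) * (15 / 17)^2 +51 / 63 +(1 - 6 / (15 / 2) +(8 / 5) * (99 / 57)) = 235484671 / 62267940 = 3.78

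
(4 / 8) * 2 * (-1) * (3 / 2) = -3 / 2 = -1.50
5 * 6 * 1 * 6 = 180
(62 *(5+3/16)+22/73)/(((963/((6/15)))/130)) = 2444065/140598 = 17.38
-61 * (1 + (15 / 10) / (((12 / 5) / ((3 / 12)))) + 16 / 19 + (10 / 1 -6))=-222467 / 608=-365.90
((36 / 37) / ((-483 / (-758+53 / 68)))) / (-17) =-0.09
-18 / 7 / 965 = -18 / 6755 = -0.00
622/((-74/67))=-20837/37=-563.16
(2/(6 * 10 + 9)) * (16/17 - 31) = -1022/1173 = -0.87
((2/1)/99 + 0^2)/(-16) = -1/792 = -0.00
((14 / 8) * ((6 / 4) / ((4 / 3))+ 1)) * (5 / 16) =595 / 512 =1.16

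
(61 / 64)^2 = 3721 / 4096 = 0.91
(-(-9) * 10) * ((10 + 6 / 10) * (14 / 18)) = 742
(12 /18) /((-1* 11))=-2 /33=-0.06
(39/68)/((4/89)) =3471/272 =12.76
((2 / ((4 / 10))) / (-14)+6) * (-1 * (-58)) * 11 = 25201 / 7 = 3600.14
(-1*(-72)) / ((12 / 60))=360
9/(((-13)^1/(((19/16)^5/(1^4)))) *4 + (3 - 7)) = -22284891/64430348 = -0.35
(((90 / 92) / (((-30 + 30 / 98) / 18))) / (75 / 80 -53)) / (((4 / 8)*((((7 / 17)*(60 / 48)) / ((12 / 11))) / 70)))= 82944 / 24541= 3.38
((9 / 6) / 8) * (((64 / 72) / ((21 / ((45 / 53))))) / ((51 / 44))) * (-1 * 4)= -0.02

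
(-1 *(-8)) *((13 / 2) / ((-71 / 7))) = -364 / 71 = -5.13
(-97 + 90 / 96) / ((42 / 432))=-13833 / 14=-988.07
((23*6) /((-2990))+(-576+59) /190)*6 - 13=-7312 /247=-29.60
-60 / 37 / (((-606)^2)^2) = -5 / 415825362396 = -0.00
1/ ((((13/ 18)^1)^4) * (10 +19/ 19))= 104976/ 314171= 0.33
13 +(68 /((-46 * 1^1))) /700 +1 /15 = 315509 /24150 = 13.06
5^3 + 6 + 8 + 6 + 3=148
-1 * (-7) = 7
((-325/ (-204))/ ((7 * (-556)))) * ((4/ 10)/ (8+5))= -5/ 396984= -0.00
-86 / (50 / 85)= -731 / 5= -146.20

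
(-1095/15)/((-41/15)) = 1095/41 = 26.71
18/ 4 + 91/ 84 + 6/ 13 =943/ 156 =6.04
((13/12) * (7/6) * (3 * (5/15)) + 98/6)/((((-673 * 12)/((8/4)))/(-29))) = 36743/290736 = 0.13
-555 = -555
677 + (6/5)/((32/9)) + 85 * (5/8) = 58437/80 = 730.46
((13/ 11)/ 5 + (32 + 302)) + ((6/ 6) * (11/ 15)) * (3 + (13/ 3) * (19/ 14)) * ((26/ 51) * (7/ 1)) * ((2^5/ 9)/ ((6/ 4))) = 53074235/ 136323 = 389.33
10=10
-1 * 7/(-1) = 7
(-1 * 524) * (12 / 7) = -6288 / 7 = -898.29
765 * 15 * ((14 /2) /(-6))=-26775 /2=-13387.50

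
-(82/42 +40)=-881/21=-41.95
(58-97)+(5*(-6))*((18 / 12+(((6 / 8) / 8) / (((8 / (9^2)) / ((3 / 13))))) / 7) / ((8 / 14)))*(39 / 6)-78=-654903 / 1024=-639.55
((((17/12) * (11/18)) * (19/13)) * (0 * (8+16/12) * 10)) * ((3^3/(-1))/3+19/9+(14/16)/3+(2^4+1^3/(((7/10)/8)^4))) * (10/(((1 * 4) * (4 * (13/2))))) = 0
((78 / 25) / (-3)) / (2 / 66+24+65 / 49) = -1617 / 39425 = -0.04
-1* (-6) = 6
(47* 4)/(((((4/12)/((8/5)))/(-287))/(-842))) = 1090342848/5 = 218068569.60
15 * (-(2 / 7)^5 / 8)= -60 / 16807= -0.00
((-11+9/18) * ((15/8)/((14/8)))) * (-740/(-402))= -2775/134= -20.71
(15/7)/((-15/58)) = -58/7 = -8.29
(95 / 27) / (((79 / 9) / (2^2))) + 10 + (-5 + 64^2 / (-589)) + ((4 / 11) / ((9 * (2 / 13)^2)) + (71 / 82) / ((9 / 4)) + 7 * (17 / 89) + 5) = 135789272486 / 16809370281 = 8.08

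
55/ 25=11/ 5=2.20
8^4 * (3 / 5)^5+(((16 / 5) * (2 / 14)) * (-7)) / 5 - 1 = 990203 / 3125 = 316.86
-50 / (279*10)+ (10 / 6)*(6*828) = 2310115 / 279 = 8279.98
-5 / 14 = -0.36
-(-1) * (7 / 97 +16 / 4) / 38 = 395 / 3686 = 0.11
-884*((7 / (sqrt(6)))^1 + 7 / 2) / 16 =-1547 / 8 - 1547*sqrt(6) / 24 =-351.27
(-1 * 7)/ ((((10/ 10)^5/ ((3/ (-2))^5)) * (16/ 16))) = 1701/ 32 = 53.16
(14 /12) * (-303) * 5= -3535 /2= -1767.50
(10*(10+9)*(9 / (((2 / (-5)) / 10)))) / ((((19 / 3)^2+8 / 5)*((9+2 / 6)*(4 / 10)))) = -14428125 / 52556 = -274.53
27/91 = 0.30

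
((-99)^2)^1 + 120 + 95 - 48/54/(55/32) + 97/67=10016.93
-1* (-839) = 839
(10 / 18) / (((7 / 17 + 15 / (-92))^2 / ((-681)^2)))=630224403920 / 151321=4164817.86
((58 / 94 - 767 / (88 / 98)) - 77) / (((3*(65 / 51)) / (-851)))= 27839730587 / 134420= 207110.03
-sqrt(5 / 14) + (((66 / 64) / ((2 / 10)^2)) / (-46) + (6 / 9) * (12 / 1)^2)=140487 / 1472- sqrt(70) / 14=94.84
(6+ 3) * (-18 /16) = -81 /8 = -10.12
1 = 1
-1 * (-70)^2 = -4900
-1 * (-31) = 31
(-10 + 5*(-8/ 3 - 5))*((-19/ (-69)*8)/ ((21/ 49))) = -154280/ 621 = -248.44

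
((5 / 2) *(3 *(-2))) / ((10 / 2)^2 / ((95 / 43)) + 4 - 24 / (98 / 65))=4655 / 187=24.89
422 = 422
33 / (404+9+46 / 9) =297 / 3763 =0.08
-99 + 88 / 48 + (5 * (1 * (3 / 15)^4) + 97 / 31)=-2186189 / 23250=-94.03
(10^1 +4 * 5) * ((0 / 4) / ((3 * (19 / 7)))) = 0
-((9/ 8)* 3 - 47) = 349/ 8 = 43.62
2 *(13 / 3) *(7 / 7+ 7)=69.33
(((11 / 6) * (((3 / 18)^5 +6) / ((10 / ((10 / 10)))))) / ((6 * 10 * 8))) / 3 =513227 / 671846400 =0.00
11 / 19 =0.58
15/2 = 7.50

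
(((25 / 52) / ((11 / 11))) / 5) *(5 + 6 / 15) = 27 / 52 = 0.52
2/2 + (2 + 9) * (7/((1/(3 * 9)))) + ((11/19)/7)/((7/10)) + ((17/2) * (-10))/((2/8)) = 1620050/931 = 1740.12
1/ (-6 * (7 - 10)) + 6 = 109/ 18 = 6.06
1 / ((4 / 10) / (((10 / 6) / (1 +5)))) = 25 / 36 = 0.69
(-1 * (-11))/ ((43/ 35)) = 385/ 43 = 8.95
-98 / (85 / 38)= -3724 / 85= -43.81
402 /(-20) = -201 /10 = -20.10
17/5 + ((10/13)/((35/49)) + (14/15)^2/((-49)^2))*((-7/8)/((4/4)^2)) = 201259/81900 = 2.46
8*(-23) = -184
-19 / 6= -3.17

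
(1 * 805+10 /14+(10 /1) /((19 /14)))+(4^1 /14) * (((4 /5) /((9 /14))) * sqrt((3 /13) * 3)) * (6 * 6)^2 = 1196.49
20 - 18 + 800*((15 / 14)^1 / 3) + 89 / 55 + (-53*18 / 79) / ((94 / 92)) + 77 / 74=29466380191 / 105783370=278.55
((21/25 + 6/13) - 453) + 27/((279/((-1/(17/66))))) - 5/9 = -697717411/1541475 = -452.63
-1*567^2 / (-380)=321489 / 380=846.02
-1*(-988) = 988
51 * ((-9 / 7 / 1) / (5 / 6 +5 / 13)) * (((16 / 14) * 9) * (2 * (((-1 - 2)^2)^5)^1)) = -304426410912 / 4655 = -65397725.22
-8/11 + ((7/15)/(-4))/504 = -34571/47520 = -0.73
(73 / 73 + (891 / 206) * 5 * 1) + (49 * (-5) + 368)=29999 / 206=145.63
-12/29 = -0.41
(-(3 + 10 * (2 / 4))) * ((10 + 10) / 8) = -20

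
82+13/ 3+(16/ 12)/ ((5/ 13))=449/ 5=89.80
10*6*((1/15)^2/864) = 1/3240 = 0.00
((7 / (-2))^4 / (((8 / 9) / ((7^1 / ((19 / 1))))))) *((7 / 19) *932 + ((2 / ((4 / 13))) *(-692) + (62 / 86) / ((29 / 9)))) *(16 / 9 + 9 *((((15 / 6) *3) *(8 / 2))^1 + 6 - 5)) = -11580236364865 / 159616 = -72550598.72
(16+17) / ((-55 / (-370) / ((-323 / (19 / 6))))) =-22644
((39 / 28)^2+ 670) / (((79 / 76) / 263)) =2632424597 / 15484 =170009.34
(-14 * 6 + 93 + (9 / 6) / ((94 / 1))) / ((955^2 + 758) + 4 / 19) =32205 / 3260461628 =0.00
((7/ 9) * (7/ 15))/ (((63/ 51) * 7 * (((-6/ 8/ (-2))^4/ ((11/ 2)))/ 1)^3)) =194364450013184/ 215233605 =903039.51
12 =12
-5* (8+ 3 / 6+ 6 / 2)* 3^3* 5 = -15525 / 2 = -7762.50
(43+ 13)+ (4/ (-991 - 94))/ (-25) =1519004/ 27125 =56.00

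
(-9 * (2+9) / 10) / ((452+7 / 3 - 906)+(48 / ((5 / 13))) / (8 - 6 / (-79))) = 94743 / 4174562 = 0.02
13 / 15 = 0.87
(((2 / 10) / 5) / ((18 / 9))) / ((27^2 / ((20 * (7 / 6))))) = 7 / 10935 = 0.00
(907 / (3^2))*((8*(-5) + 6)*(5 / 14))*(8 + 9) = -1310615 / 63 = -20803.41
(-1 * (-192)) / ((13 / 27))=5184 / 13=398.77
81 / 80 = 1.01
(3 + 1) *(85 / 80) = 17 / 4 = 4.25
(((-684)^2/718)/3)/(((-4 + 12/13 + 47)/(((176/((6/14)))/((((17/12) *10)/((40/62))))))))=92.48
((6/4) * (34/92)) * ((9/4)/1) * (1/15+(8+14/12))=42381/3680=11.52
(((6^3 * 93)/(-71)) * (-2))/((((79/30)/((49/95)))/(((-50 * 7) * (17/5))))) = -14055975360/106571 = -131893.06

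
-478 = -478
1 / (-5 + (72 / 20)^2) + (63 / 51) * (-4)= -4.82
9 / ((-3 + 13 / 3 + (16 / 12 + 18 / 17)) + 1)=459 / 241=1.90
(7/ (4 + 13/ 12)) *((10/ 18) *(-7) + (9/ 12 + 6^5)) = 1958761/ 183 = 10703.61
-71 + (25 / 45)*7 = -604 / 9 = -67.11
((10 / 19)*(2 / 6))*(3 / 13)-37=-9129 / 247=-36.96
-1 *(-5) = 5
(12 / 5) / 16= 3 / 20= 0.15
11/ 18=0.61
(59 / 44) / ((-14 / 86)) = -2537 / 308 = -8.24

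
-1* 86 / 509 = -86 / 509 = -0.17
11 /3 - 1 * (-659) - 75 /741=490961 /741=662.57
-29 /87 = -1 /3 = -0.33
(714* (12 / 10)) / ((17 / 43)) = 10836 / 5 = 2167.20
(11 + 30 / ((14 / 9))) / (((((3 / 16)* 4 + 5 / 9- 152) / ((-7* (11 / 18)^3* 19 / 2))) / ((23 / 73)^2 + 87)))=622110816184 / 2341695825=265.67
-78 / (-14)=39 / 7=5.57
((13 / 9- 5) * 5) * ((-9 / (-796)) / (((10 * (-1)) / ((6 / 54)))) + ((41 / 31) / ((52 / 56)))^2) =-36.06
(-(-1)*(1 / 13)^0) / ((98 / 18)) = 9 / 49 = 0.18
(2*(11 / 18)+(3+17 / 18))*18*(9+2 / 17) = 14415 / 17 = 847.94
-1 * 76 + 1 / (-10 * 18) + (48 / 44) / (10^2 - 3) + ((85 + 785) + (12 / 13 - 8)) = 1964788009 / 2496780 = 786.93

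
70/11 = 6.36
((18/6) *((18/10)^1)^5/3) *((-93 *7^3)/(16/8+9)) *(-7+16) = -16952436459/34375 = -493161.79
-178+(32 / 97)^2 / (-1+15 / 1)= -11723102 / 65863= -177.99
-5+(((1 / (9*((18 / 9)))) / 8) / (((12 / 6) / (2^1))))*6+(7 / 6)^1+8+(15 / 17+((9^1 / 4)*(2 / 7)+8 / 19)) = 333973 / 54264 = 6.15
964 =964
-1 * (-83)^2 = -6889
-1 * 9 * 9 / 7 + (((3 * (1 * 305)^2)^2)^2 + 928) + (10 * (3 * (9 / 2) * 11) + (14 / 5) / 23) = 4882920056245198285136373 / 805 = 6065739200304594143026.55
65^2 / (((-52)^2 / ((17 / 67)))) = 425 / 1072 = 0.40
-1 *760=-760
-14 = -14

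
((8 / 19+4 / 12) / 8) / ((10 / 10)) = 0.09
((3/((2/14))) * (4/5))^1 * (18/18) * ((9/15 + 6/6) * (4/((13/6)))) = 16128/325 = 49.62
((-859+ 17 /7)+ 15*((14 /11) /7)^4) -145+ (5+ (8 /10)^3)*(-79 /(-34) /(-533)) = -1001.58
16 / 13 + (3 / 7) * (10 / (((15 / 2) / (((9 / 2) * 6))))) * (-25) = -34988 / 91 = -384.48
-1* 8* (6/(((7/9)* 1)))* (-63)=3888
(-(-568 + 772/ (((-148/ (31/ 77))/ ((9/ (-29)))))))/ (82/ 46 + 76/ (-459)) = 494858118717/ 1410423091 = 350.86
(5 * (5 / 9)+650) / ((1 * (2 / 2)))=5875 / 9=652.78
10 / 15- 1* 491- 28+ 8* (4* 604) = 56429 / 3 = 18809.67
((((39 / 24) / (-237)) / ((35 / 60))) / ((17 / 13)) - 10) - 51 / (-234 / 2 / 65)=1033603 / 56406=18.32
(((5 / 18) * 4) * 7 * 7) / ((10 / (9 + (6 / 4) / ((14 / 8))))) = 161 / 3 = 53.67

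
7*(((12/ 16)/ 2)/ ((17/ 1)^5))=21/ 11358856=0.00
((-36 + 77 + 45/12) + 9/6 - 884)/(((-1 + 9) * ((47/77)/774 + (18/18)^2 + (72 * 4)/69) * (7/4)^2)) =-328099761/49652701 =-6.61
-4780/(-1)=4780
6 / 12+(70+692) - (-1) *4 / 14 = 10679 / 14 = 762.79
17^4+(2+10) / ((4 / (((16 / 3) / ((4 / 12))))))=83569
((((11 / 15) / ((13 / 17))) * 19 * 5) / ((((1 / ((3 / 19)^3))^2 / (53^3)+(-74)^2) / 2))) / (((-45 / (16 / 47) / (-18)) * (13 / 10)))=16452771249024 / 4721038219464827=0.00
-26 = -26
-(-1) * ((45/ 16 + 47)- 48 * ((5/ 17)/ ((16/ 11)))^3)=62151451/ 1257728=49.42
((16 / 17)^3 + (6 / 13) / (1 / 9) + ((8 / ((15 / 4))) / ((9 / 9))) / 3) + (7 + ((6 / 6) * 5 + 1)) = 53741923 / 2874105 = 18.70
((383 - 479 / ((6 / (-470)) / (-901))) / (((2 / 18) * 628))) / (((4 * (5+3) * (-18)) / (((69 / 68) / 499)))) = 583164517 / 340948736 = 1.71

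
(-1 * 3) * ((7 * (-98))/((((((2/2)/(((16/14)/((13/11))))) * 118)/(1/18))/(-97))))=-209132/2301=-90.89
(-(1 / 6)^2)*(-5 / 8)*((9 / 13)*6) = 15 / 208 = 0.07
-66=-66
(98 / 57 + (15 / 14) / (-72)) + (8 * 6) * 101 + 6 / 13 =134174991 / 27664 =4850.17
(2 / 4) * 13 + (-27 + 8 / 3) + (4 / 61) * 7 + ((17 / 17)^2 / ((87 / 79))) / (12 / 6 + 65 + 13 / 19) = -17.36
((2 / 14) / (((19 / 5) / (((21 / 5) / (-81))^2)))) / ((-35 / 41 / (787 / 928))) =-32267 / 321343200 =-0.00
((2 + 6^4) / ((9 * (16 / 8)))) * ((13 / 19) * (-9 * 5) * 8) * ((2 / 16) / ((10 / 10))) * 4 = -168740 / 19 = -8881.05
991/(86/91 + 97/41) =299.31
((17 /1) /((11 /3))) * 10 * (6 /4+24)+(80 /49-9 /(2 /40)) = 541105 /539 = 1003.91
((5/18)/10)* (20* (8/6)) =20/27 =0.74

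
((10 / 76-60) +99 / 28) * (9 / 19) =-269721 / 10108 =-26.68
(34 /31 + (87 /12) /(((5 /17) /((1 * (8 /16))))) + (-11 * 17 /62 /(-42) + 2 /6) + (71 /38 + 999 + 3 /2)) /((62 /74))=1212.88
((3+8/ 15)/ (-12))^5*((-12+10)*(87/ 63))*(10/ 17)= 12127669297/ 3372878880000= 0.00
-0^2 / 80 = 0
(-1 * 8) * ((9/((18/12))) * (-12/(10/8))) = 2304/5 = 460.80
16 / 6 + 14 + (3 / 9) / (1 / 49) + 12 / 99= 1093 / 33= 33.12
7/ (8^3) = 7/ 512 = 0.01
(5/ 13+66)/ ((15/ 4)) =3452/ 195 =17.70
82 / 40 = 41 / 20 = 2.05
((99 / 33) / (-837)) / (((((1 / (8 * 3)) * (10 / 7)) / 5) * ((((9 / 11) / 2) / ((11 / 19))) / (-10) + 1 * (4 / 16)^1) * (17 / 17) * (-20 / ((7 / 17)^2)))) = 11858 / 833187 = 0.01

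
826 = 826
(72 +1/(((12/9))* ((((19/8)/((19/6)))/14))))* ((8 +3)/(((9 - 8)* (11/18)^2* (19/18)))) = 501552/209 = 2399.77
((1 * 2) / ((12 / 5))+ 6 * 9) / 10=329 / 60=5.48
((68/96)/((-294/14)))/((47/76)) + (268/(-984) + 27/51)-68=-139921609/2063817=-67.80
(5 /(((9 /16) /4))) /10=32 /9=3.56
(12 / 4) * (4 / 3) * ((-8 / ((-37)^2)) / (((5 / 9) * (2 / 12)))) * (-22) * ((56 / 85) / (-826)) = -152064 / 34327675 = -0.00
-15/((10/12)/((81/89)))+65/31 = -39413/2759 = -14.29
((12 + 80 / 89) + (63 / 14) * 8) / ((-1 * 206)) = -2176 / 9167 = -0.24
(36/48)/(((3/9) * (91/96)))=216/91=2.37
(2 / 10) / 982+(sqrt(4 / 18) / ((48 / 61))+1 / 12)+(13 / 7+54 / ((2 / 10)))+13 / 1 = 285.54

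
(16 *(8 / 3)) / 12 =32 / 9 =3.56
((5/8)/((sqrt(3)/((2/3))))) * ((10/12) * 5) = 1.00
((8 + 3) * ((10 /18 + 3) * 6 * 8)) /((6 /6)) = 5632 /3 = 1877.33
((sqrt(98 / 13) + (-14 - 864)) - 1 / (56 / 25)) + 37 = -47121 / 56 + 7 * sqrt(26) / 13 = -838.70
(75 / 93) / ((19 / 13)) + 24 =14461 / 589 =24.55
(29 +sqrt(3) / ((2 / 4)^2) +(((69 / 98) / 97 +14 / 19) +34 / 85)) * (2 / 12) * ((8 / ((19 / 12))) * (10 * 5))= 3200 * sqrt(3) / 19 +2177778640 / 1715833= 1560.94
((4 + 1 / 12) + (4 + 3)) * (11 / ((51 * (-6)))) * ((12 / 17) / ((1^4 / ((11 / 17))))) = -16093 / 88434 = -0.18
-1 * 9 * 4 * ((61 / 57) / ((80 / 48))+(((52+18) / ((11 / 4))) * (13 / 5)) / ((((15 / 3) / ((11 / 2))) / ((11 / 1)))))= -2740932 / 95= -28851.92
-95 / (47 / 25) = -2375 / 47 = -50.53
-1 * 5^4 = -625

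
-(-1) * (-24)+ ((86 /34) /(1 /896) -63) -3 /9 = 111130 /51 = 2179.02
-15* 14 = -210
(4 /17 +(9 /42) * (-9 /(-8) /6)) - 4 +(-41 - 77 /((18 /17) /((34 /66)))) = -8450189 /102816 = -82.19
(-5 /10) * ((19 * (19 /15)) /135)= -361 /4050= -0.09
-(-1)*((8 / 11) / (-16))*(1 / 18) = -1 / 396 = -0.00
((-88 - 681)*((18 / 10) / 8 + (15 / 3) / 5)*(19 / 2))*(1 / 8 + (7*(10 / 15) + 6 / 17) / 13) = -1940910629 / 424320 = -4574.17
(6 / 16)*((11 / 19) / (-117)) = -11 / 5928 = -0.00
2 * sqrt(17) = 8.25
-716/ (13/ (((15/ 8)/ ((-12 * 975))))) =179/ 20280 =0.01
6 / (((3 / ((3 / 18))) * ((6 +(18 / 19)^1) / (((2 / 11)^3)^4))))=19456 / 310704409295379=0.00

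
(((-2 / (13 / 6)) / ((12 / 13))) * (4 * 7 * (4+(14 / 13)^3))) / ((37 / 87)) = -28091952 / 81289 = -345.58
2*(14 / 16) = 7 / 4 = 1.75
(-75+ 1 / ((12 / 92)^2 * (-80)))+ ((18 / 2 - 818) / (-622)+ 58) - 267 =-63466559 / 223920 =-283.43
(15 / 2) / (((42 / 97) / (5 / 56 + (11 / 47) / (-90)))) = 995899 / 663264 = 1.50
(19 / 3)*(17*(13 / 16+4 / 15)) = 83657 / 720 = 116.19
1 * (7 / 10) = 7 / 10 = 0.70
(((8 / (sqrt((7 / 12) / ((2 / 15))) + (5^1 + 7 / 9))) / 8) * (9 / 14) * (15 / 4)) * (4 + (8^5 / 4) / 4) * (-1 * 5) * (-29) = 18798577200 / 131579 -813399975 * sqrt(70) / 131579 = 91148.17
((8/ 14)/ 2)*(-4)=-8/ 7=-1.14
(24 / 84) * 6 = 12 / 7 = 1.71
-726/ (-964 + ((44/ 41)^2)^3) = 574762613161/ 761974029078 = 0.75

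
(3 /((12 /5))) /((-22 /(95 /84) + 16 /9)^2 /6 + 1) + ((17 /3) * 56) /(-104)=-54968919547 /18155178132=-3.03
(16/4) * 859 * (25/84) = 21475/21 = 1022.62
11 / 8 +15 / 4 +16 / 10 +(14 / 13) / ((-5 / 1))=677 / 104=6.51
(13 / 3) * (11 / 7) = 6.81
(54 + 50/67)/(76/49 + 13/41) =7369012/251451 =29.31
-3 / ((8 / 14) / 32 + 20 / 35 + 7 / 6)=-504 / 295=-1.71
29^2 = 841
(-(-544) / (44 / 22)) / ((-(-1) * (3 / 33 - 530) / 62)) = -185504 / 5829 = -31.82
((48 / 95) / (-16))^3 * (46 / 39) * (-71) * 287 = 8436078 / 11145875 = 0.76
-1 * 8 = -8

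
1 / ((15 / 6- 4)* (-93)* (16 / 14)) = 7 / 1116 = 0.01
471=471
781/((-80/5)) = -781/16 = -48.81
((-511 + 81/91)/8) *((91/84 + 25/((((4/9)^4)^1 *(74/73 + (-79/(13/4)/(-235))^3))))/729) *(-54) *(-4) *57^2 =-110209766555487359002495/2838824271303552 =-38822327.85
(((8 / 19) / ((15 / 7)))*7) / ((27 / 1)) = 392 / 7695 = 0.05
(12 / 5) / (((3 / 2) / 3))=24 / 5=4.80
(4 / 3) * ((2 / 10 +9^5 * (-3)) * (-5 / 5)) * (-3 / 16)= -442867 / 10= -44286.70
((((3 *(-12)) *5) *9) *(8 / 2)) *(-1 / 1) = 6480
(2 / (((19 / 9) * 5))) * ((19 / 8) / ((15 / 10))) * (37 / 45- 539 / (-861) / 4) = 7223 / 24600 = 0.29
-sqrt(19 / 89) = -0.46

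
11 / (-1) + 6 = -5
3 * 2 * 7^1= 42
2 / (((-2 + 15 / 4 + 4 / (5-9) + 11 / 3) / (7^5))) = 7610.72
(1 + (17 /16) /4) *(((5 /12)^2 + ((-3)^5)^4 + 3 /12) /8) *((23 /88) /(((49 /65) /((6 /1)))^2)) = 3952092990366070875 /432717824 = 9133187428.78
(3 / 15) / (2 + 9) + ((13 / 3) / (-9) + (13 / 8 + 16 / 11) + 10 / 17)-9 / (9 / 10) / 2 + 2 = 41297 / 201960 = 0.20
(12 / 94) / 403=6 / 18941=0.00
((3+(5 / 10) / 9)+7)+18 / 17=3401 / 306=11.11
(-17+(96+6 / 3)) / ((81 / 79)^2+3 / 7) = 1179549 / 21550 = 54.74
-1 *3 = -3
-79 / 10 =-7.90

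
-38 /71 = -0.54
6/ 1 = 6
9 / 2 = 4.50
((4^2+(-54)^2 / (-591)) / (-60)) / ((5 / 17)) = -1853 / 2955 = -0.63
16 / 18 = 8 / 9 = 0.89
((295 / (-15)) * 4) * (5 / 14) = -590 / 21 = -28.10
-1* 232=-232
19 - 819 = -800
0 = 0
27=27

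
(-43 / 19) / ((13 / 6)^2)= -1548 / 3211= -0.48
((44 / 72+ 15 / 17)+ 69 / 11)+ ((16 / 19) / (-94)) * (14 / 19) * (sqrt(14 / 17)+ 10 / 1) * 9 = 409605067 / 57110922 - 1008 * sqrt(238) / 288439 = 7.12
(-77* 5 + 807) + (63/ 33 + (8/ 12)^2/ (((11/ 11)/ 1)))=42011/ 99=424.35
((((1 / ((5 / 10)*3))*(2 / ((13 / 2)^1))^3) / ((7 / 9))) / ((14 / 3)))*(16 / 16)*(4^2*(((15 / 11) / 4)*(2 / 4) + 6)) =625536 / 1184183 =0.53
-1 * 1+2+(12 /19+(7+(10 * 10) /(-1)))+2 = -89.37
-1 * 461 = -461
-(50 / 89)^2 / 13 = -2500 / 102973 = -0.02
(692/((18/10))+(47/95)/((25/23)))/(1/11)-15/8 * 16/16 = 723675527/171000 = 4232.02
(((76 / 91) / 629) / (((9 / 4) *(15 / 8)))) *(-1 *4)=-9728 / 7727265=-0.00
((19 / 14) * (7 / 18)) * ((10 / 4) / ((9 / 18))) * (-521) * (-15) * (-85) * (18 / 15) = -4207075 / 2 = -2103537.50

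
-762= -762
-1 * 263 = -263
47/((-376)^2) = 1/3008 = 0.00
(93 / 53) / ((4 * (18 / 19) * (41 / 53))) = 589 / 984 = 0.60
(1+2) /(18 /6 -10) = -3 /7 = -0.43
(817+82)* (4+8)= 10788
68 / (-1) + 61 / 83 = -5583 / 83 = -67.27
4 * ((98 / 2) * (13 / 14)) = 182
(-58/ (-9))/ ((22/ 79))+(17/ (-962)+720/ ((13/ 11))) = 632.35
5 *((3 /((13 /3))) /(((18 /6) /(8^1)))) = 120 /13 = 9.23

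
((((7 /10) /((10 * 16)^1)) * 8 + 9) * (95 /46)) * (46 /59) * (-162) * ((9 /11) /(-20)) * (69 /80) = 1726984233 /20768000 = 83.16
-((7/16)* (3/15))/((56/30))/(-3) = 1/64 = 0.02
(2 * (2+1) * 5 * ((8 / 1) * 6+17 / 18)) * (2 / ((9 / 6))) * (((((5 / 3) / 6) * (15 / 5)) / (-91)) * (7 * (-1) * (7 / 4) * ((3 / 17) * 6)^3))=16650900 / 63869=260.70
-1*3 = -3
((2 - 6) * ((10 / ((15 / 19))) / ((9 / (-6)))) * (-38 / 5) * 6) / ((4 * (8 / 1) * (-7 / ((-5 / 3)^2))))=3610 / 189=19.10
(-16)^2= 256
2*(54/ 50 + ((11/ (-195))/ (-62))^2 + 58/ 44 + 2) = 7071614009/ 803924550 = 8.80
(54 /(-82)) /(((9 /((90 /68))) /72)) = -4860 /697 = -6.97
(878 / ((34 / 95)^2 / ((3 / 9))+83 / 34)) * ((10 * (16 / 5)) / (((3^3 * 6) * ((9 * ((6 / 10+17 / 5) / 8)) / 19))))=163803894400 / 632033523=259.17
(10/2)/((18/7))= 35/18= 1.94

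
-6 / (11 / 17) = -102 / 11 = -9.27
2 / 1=2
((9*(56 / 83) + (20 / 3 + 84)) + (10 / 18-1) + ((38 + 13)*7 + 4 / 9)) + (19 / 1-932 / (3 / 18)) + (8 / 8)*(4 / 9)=-5118.82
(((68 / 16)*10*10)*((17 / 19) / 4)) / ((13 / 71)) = 519.21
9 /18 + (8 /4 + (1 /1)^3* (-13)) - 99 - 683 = -1585 /2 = -792.50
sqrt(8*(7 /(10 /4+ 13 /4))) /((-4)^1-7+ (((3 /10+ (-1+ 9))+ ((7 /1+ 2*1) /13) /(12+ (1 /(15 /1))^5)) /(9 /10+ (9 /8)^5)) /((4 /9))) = -23308210207828*sqrt(322) /541516104394689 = -0.77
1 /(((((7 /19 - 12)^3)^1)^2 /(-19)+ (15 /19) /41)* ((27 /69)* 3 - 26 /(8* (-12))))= -20230105197048 /3809501302520826935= -0.00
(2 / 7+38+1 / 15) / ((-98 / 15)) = -4027 / 686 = -5.87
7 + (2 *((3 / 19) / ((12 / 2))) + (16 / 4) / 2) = 172 / 19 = 9.05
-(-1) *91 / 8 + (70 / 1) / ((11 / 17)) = 10521 / 88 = 119.56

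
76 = 76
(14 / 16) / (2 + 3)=7 / 40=0.18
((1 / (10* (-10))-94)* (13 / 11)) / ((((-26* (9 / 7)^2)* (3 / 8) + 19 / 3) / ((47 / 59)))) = 9.05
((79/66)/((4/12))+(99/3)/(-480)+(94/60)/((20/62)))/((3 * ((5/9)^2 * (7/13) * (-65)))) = -1990809/7700000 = -0.26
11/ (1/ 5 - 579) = -55/ 2894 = -0.02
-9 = -9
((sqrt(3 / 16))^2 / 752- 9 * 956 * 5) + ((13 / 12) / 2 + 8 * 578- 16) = -1386499991 / 36096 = -38411.46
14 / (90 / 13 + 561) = 182 / 7383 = 0.02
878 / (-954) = -439 / 477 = -0.92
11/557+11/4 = 6171/2228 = 2.77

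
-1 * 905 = -905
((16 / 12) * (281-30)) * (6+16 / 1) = 22088 / 3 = 7362.67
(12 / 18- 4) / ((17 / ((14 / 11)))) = -0.25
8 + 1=9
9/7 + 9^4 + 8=6570.29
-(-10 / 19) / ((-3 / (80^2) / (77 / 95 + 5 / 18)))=-11910400 / 9747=-1221.96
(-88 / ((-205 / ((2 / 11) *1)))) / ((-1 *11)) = -0.01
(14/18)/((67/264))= 616/201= 3.06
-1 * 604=-604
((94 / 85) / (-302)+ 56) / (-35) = -718713 / 449225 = -1.60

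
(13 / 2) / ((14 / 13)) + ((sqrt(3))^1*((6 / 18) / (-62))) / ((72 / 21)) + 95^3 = 24006669 / 28 - 7*sqrt(3) / 4464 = 857381.03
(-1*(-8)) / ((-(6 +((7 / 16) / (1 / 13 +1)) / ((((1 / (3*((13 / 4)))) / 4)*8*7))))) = -14336 / 11259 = -1.27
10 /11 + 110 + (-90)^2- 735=7475.91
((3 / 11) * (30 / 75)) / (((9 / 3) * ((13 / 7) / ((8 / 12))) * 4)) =7 / 2145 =0.00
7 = 7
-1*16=-16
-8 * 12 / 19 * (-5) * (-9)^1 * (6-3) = -12960 / 19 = -682.11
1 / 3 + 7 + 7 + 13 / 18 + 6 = 21.06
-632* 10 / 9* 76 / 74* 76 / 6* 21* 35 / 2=-1117944800 / 333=-3357191.59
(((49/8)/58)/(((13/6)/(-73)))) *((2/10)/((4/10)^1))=-10731/6032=-1.78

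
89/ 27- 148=-3907/ 27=-144.70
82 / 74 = 41 / 37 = 1.11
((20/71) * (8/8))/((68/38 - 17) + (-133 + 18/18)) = -0.00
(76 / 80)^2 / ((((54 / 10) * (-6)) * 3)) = -361 / 38880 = -0.01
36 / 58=18 / 29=0.62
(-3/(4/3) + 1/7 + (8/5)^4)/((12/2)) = 77813/105000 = 0.74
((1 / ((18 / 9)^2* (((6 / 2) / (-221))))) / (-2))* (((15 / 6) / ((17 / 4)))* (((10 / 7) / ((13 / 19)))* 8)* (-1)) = -1900 / 21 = -90.48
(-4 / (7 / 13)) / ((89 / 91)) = -676 / 89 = -7.60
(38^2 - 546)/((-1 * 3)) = -898/3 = -299.33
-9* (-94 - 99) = 1737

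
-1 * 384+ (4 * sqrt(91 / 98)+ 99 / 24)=-3039 / 8+ 2 * sqrt(182) / 7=-376.02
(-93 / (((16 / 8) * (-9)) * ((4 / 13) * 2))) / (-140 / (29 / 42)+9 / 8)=-377 / 9054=-0.04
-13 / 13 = -1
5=5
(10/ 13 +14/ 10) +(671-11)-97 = 36736/ 65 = 565.17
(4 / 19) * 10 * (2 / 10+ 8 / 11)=408 / 209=1.95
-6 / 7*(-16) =13.71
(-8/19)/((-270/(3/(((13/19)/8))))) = 32/585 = 0.05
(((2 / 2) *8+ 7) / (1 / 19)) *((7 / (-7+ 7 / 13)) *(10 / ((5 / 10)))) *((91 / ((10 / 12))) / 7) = -96330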